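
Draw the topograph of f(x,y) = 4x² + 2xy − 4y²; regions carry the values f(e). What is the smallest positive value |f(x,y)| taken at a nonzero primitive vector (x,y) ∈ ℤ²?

river: ρ → (-4,6,2)
river: ρ → (2,6,-4)
river: ρ → (-4,2,4)
river: ρ → (4,6,-2)
river: ρ → (-2,6,4)
river: ρ → (4,2,-4)
closes: descent 0, river 6
min |a| on river = 2

2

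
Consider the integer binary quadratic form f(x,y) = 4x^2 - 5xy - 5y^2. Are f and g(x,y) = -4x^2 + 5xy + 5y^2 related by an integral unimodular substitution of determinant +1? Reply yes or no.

D₁ = 105, D₂ = 105
river cycle of f (length 6): (-5, 5, 4), (4, 3, -6), (-6, 9, 1), (1, 9, -6), (-6, 3, 4), (4, 5, -5)
river cycle of g (length 6): (5, 5, -4), (-4, 3, 6), (6, 9, -1), (-1, 9, 6), (6, 3, -4), (-4, 5, 5)
cycles differ ⇒ inequivalent

no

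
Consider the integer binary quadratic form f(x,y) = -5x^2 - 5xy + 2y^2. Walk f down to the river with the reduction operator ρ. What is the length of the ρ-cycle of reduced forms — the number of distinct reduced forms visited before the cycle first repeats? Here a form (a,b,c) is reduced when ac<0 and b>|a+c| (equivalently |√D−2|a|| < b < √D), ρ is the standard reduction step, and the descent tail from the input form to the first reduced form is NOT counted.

D = 65, ⌊√D⌋ = 8
descent: ρ → (2,5,-5)  [lands on river]
river: ρ → (-5,5,2)
river: ρ → (2,7,-2)
river: ρ → (-2,5,5)
river: ρ → (5,5,-2)
river: ρ → (-2,7,2)
ρ-cycle length = 6 (tail of 1 descent step not counted)

6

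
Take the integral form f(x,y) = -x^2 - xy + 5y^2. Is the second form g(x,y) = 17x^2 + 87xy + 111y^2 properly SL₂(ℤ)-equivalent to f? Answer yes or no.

D₁ = 21, D₂ = 21
river cycle of f (length 2): (-1, 3, 3), (3, 3, -1)
river cycle of g (length 2): (3, 3, -1), (-1, 3, 3)
cycles coincide ⇒ equivalent

yes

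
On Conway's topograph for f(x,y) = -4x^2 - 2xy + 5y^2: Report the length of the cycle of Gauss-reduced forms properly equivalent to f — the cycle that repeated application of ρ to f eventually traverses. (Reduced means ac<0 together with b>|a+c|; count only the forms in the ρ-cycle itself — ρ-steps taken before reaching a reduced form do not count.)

D = 84, ⌊√D⌋ = 9
descent: ρ → (5,2,-4)  [lands on river]
river: ρ → (-4,6,3)
river: ρ → (3,6,-4)
river: ρ → (-4,2,5)
river: ρ → (5,8,-1)
river: ρ → (-1,8,5)
ρ-cycle length = 6 (tail of 1 descent step not counted)

6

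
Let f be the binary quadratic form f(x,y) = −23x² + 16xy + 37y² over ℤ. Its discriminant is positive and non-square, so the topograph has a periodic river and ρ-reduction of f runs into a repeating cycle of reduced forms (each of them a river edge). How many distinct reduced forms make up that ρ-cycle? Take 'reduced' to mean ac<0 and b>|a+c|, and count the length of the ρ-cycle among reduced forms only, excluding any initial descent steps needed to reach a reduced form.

D = 3660, ⌊√D⌋ = 60
river: ρ → (37,58,-2)
river: ρ → (-2,58,37)
river: ρ → (37,16,-23)
river: ρ → (-23,30,30)
river: ρ → (30,30,-23)
river: ρ → (-23,16,37)
ρ-cycle length = 6 (tail of 0 descent steps not counted)

6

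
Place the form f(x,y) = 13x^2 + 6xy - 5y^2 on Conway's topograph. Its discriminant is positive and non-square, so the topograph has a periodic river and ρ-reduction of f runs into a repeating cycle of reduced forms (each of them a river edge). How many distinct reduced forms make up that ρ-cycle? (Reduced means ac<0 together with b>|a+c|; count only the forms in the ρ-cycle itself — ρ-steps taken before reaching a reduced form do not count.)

D = 296, ⌊√D⌋ = 17
descent: ρ → (-5,14,5)  [lands on river]
river: ρ → (5,16,-2)
river: ρ → (-2,16,5)
river: ρ → (5,14,-5)
river: ρ → (-5,16,2)
river: ρ → (2,16,-5)
ρ-cycle length = 6 (tail of 1 descent step not counted)

6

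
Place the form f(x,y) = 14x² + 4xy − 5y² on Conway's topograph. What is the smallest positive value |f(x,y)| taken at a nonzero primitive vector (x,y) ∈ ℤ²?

descent: ρ → (-5,16,2)  [lands on river]
river: ρ → (2,16,-5)
river: ρ → (-5,14,5)
river: ρ → (5,16,-2)
river: ρ → (-2,16,5)
river: ρ → (5,14,-5)
closes: descent 1, river 6
min |a| on river = 2

2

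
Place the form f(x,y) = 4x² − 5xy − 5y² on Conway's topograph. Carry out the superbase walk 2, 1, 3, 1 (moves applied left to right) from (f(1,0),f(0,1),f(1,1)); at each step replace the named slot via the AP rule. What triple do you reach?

start (4,-5,-6) = (f(1,0),f(0,1),f(1,1))
replace slot 2: 2·(4+(-6)) − (-5) = 1 → (4,1,-6)
replace slot 1: 2·(1+(-6)) − 4 = -14 → (-14,1,-6)
replace slot 3: 2·((-14)+1) − (-6) = -20 → (-14,1,-20)
replace slot 1: 2·(1+(-20)) − (-14) = -24 → (-24,1,-20)

-24,1,-20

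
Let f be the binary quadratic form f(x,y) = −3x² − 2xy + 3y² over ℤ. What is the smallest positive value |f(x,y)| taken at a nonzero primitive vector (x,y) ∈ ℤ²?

descent: ρ → (3,2,-3)  [lands on river]
river: ρ → (-3,4,2)
river: ρ → (2,4,-3)
river: ρ → (-3,2,3)
river: ρ → (3,4,-2)
river: ρ → (-2,4,3)
closes: descent 1, river 6
min |a| on river = 2

2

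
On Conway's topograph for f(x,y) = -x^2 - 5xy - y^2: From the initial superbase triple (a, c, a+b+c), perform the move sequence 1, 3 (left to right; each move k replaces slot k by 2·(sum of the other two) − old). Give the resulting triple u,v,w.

start (-1,-1,-7) = (f(1,0),f(0,1),f(1,1))
replace slot 1: 2·((-1)+(-7)) − (-1) = -15 → (-15,-1,-7)
replace slot 3: 2·((-15)+(-1)) − (-7) = -25 → (-15,-1,-25)

-15,-1,-25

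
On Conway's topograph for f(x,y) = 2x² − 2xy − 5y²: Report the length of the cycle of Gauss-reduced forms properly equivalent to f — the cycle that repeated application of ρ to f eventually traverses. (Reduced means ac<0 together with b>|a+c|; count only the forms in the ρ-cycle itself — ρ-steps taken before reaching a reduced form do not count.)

D = 44, ⌊√D⌋ = 6
descent: ρ → (-5,2,2)
descent: ρ → (2,6,-1)  [lands on river]
river: ρ → (-1,6,2)
ρ-cycle length = 2 (tail of 2 descent steps not counted)

2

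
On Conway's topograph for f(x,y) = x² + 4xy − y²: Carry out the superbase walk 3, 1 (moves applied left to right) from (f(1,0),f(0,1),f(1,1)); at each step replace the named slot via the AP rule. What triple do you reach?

start (1,-1,4) = (f(1,0),f(0,1),f(1,1))
replace slot 3: 2·(1+(-1)) − 4 = -4 → (1,-1,-4)
replace slot 1: 2·((-1)+(-4)) − 1 = -11 → (-11,-1,-4)

-11,-1,-4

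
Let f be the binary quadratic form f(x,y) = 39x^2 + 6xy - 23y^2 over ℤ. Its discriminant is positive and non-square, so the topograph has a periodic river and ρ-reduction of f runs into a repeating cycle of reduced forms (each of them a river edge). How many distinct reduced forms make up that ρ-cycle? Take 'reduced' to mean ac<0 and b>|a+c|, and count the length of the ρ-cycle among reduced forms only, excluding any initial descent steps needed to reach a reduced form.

D = 3624, ⌊√D⌋ = 60
descent: ρ → (-23,40,22)  [lands on river]
river: ρ → (22,48,-15)
river: ρ → (-15,42,31)
river: ρ → (31,20,-26)
river: ρ → (-26,32,25)
river: ρ → (25,18,-33)
river: ρ → (-33,48,10)
river: ρ → (10,52,-23)
ρ-cycle length = 8 (tail of 1 descent step not counted)

8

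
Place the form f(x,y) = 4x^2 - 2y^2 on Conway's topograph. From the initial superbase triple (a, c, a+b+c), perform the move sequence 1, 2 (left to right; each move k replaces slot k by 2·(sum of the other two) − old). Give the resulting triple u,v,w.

start (4,-2,2) = (f(1,0),f(0,1),f(1,1))
replace slot 1: 2·((-2)+2) − 4 = -4 → (-4,-2,2)
replace slot 2: 2·((-4)+2) − (-2) = -2 → (-4,-2,2)

-4,-2,2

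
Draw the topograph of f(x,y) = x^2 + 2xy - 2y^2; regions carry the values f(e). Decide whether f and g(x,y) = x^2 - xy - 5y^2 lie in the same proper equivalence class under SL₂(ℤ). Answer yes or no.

D₁ = 12, D₂ = 21
discriminants differ ⇒ not SL₂(ℤ)-equivalent

no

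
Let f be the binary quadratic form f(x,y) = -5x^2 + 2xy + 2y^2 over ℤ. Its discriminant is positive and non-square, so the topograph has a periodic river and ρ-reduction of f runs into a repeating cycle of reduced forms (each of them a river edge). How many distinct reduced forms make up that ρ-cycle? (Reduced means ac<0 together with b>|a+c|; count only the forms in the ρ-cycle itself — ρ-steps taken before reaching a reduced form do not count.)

D = 44, ⌊√D⌋ = 6
descent: ρ → (2,6,-1)  [lands on river]
river: ρ → (-1,6,2)
ρ-cycle length = 2 (tail of 1 descent step not counted)

2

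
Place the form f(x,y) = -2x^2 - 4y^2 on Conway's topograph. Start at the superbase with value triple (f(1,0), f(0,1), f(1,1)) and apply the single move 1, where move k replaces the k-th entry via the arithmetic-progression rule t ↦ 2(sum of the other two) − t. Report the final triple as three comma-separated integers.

start (-2,-4,-6) = (f(1,0),f(0,1),f(1,1))
replace slot 1: 2·((-4)+(-6)) − (-2) = -18 → (-18,-4,-6)

-18,-4,-6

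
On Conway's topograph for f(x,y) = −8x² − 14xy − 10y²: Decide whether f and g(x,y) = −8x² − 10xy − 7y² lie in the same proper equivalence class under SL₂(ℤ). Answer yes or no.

D₁ = -124, D₂ = -124
f is negative-definite; reduce −f:
−f: translate: b→-2 (≡14 mod 16), so (8,14,10)→(8,-2,4)
−f: flip: (8,-2,4)→(4,2,8)
−f: reduced (well bottom): (4,2,8) with a≤c, −a<b≤a
flip sign back: reduced form of f is (-4,-2,-8)
g is negative-definite; reduce −g:
−g: translate: b→-6 (≡10 mod 16), so (8,10,7)→(8,-6,5)
−g: flip: (8,-6,5)→(5,6,8)
−g: translate: b→-4 (≡6 mod 10), so (5,6,8)→(5,-4,7)
−g: reduced (well bottom): (5,-4,7) with a≤c, −a<b≤a
flip sign back: reduced form of g is (-5,4,-7)
reduced forms (-4, -2, -8) vs (-5, 4, -7) ⇒ inequivalent

no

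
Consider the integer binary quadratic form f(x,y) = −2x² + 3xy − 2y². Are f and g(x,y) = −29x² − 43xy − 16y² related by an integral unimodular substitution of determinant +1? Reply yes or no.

D₁ = -7, D₂ = -7
f is negative-definite; reduce −f:
−f: translate: b→1 (≡-3 mod 4), so (2,-3,2)→(2,1,1)
−f: flip: (2,1,1)→(1,-1,2)
−f: translate: b→1 (≡-1 mod 2), so (1,-1,2)→(1,1,2)
−f: reduced (well bottom): (1,1,2) with a≤c, −a<b≤a
flip sign back: reduced form of f is (-1,-1,-2)
g is negative-definite; reduce −g:
−g: translate: b→-15 (≡43 mod 58), so (29,43,16)→(29,-15,2)
−g: flip: (29,-15,2)→(2,15,29)
−g: translate: b→-1 (≡15 mod 4), so (2,15,29)→(2,-1,1)
−g: flip: (2,-1,1)→(1,1,2)
−g: reduced (well bottom): (1,1,2) with a≤c, −a<b≤a
flip sign back: reduced form of g is (-1,-1,-2)
reduced forms (-1, -1, -2) vs (-1, -1, -2) ⇒ equivalent

yes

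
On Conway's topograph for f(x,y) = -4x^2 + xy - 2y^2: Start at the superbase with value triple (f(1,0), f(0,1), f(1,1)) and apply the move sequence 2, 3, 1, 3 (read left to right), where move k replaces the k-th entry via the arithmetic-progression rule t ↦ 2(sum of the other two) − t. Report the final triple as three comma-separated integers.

start (-4,-2,-5) = (f(1,0),f(0,1),f(1,1))
replace slot 2: 2·((-4)+(-5)) − (-2) = -16 → (-4,-16,-5)
replace slot 3: 2·((-4)+(-16)) − (-5) = -35 → (-4,-16,-35)
replace slot 1: 2·((-16)+(-35)) − (-4) = -98 → (-98,-16,-35)
replace slot 3: 2·((-98)+(-16)) − (-35) = -193 → (-98,-16,-193)

-98,-16,-193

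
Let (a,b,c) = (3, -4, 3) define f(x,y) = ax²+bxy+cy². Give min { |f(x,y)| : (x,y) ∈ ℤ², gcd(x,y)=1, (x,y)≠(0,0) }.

translate: b→2 (≡-4 mod 6), so (3,-4,3)→(3,2,2)
flip: (3,2,2)→(2,-2,3)
translate: b→2 (≡-2 mod 4), so (2,-2,3)→(2,2,3)
reduced (well bottom): (2,2,3) with a≤c, −a<b≤a
well minimum = a = 2

2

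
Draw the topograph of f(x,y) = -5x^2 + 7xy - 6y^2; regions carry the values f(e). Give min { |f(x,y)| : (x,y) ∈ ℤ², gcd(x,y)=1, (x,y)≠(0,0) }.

translate: b→3 (≡-7 mod 10), so (5,-7,6)→(5,3,4)
flip: (5,3,4)→(4,-3,5)
reduced (well bottom): (4,-3,5) with a≤c, −a<b≤a
well minimum |f| = |-4| = 4 (negative-definite)

4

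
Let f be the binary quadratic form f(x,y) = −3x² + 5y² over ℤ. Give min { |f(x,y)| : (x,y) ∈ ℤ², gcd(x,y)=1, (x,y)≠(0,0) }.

descent: ρ → (5,0,-3)
descent: ρ → (-3,6,2)  [lands on river]
river: ρ → (2,6,-3)
closes: descent 2, river 2
min |a| on river = 2

2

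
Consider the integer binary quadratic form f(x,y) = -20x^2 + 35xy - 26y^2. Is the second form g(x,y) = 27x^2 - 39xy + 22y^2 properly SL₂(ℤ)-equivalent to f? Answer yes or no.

D₁ = -855, D₂ = -855
f is negative-definite; reduce −f:
−f: translate: b→5 (≡-35 mod 40), so (20,-35,26)→(20,5,11)
−f: flip: (20,5,11)→(11,-5,20)
−f: reduced (well bottom): (11,-5,20) with a≤c, −a<b≤a
flip sign back: reduced form of f is (-11,5,-20)
g: translate: b→15 (≡-39 mod 54), so (27,-39,22)→(27,15,10)
g: flip: (27,15,10)→(10,-15,27)
g: translate: b→5 (≡-15 mod 20), so (10,-15,27)→(10,5,22)
g: reduced (well bottom): (10,5,22) with a≤c, −a<b≤a
reduced forms (-11, 5, -20) vs (10, 5, 22) ⇒ inequivalent

no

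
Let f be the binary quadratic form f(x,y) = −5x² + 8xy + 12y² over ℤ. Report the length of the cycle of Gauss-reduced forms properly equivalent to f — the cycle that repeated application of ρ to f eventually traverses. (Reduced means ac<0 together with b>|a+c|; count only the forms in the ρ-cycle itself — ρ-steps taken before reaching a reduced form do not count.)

D = 304, ⌊√D⌋ = 17
river: ρ → (12,16,-1)
river: ρ → (-1,16,12)
river: ρ → (12,8,-5)
river: ρ → (-5,12,8)
river: ρ → (8,4,-9)
river: ρ → (-9,14,3)
river: ρ → (3,16,-4)
river: ρ → (-4,16,3)
river: ρ → (3,14,-9)
river: ρ → (-9,4,8)
river: ρ → (8,12,-5)
river: ρ → (-5,8,12)
ρ-cycle length = 12 (tail of 0 descent steps not counted)

12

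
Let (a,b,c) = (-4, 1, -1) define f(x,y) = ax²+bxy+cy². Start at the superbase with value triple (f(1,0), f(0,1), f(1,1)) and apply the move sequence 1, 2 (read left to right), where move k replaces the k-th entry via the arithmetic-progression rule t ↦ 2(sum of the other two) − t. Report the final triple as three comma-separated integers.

start (-4,-1,-4) = (f(1,0),f(0,1),f(1,1))
replace slot 1: 2·((-1)+(-4)) − (-4) = -6 → (-6,-1,-4)
replace slot 2: 2·((-6)+(-4)) − (-1) = -19 → (-6,-19,-4)

-6,-19,-4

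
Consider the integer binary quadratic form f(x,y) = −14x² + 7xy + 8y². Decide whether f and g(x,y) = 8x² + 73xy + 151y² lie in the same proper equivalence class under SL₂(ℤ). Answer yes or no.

D₁ = 497, D₂ = 497
river cycle of f (length 14): (8, 9, -13), (-13, 17, 4), (4, 15, -17), (-17, 19, 2), (2, 21, -7), (-7, 21, 2), (2, 19, -17), (-17, 15, 4), (4, 17, -13), (-13, 9, 8), … (4 more)
river cycle of g (length 14): (8, 9, -13), (-13, 17, 4), (4, 15, -17), (-17, 19, 2), (2, 21, -7), (-7, 21, 2), (2, 19, -17), (-17, 15, 4), (4, 17, -13), (-13, 9, 8), … (4 more)
cycles coincide ⇒ equivalent

yes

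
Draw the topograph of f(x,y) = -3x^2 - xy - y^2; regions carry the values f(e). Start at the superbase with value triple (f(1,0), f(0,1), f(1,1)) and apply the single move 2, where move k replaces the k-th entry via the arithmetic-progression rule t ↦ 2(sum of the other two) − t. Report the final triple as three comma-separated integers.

start (-3,-1,-5) = (f(1,0),f(0,1),f(1,1))
replace slot 2: 2·((-3)+(-5)) − (-1) = -15 → (-3,-15,-5)

-3,-15,-5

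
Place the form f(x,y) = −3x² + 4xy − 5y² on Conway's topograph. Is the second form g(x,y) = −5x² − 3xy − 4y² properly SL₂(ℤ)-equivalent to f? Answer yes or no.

D₁ = -44, D₂ = -71
discriminants differ ⇒ not SL₂(ℤ)-equivalent

no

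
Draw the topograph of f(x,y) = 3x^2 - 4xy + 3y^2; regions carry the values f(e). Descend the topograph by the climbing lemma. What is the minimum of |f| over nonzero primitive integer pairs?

translate: b→2 (≡-4 mod 6), so (3,-4,3)→(3,2,2)
flip: (3,2,2)→(2,-2,3)
translate: b→2 (≡-2 mod 4), so (2,-2,3)→(2,2,3)
reduced (well bottom): (2,2,3) with a≤c, −a<b≤a
well minimum = a = 2

2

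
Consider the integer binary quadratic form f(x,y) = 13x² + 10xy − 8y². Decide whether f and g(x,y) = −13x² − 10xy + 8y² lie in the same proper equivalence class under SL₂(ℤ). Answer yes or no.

D₁ = 516, D₂ = 516
river cycle of f (length 10): (-8, 22, 1), (1, 22, -8), (-8, 10, 13), (13, 16, -5), (-5, 14, 16), (16, 18, -3), (-3, 18, 16), (16, 14, -5), (-5, 16, 13), (13, 10, -8)
river cycle of g (length 10): (8, 10, -13), (-13, 16, 5), (5, 14, -16), (-16, 18, 3), (3, 18, -16), (-16, 14, 5), (5, 16, -13), (-13, 10, 8), (8, 22, -1), (-1, 22, 8)
cycles differ ⇒ inequivalent

no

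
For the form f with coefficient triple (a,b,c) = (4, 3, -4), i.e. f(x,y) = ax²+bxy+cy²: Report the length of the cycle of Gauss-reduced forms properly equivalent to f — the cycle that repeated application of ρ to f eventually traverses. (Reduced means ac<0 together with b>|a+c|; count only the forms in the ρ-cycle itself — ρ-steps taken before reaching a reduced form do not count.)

D = 73, ⌊√D⌋ = 8
river: ρ → (-4,5,3)
river: ρ → (3,7,-2)
river: ρ → (-2,5,6)
river: ρ → (6,7,-1)
river: ρ → (-1,7,6)
river: ρ → (6,5,-2)
river: ρ → (-2,7,3)
river: ρ → (3,5,-4)
river: ρ → (-4,3,4)
river: ρ → (4,5,-3)
river: ρ → (-3,7,2)
river: ρ → (2,5,-6)
river: ρ → (-6,7,1)
river: ρ → (1,7,-6)
river: ρ → (-6,5,2)
river: ρ → (2,7,-3)
river: ρ → (-3,5,4)
river: ρ → (4,3,-4)
ρ-cycle length = 18 (tail of 0 descent steps not counted)

18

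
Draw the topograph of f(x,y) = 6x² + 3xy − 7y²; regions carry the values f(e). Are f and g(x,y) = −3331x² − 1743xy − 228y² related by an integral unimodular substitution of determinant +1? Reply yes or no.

D₁ = 177, D₂ = 177
river cycle of f (length 12): (-7, 11, 2), (2, 13, -1), (-1, 13, 2), (2, 11, -7), (-7, 3, 6), (6, 9, -4), (-4, 7, 8), (8, 9, -3), (-3, 9, 8), (8, 7, -4), … (2 more)
river cycle of g (length 12): (-7, 11, 2), (2, 13, -1), (-1, 13, 2), (2, 11, -7), (-7, 3, 6), (6, 9, -4), (-4, 7, 8), (8, 9, -3), (-3, 9, 8), (8, 7, -4), … (2 more)
cycles coincide ⇒ equivalent

yes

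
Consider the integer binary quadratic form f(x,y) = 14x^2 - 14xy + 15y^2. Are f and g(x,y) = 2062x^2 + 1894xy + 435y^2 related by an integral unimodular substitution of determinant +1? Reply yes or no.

D₁ = -644, D₂ = -644
f: translate: b→14 (≡-14 mod 28), so (14,-14,15)→(14,14,15)
f: reduced (well bottom): (14,14,15) with a≤c, −a<b≤a
g: flip: (2062,1894,435)→(435,-1894,2062)
g: translate: b→-154 (≡-1894 mod 870), so (435,-1894,2062)→(435,-154,14)
g: flip: (435,-154,14)→(14,154,435)
g: translate: b→14 (≡154 mod 28), so (14,154,435)→(14,14,15)
g: reduced (well bottom): (14,14,15) with a≤c, −a<b≤a
reduced forms (14, 14, 15) vs (14, 14, 15) ⇒ equivalent

yes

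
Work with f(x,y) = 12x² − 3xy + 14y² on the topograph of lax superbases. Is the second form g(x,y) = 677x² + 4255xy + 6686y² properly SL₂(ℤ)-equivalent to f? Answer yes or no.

D₁ = -663, D₂ = -663
f: reduced (well bottom): (12,-3,14) with a≤c, −a<b≤a
g: translate: b→193 (≡4255 mod 1354), so (677,4255,6686)→(677,193,14)
g: flip: (677,193,14)→(14,-193,677)
g: translate: b→3 (≡-193 mod 28), so (14,-193,677)→(14,3,12)
g: flip: (14,3,12)→(12,-3,14)
g: reduced (well bottom): (12,-3,14) with a≤c, −a<b≤a
reduced forms (12, -3, 14) vs (12, -3, 14) ⇒ equivalent

yes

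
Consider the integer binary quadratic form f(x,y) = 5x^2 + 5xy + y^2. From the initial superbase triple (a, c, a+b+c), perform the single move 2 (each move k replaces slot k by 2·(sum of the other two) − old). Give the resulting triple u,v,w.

start (5,1,11) = (f(1,0),f(0,1),f(1,1))
replace slot 2: 2·(5+11) − 1 = 31 → (5,31,11)

5,31,11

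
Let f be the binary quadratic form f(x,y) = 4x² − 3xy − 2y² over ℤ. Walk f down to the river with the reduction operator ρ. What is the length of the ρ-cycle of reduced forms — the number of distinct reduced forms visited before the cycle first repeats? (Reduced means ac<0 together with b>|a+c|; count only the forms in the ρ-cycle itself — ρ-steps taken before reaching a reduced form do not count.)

D = 41, ⌊√D⌋ = 6
descent: ρ → (-2,3,4)  [lands on river]
river: ρ → (4,5,-1)
river: ρ → (-1,5,4)
river: ρ → (4,3,-2)
river: ρ → (-2,5,2)
river: ρ → (2,3,-4)
river: ρ → (-4,5,1)
river: ρ → (1,5,-4)
river: ρ → (-4,3,2)
river: ρ → (2,5,-2)
ρ-cycle length = 10 (tail of 1 descent step not counted)

10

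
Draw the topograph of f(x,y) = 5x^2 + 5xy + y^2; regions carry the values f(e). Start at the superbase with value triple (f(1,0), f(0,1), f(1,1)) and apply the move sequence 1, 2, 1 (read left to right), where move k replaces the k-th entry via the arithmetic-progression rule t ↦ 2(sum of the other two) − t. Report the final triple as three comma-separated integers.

start (5,1,11) = (f(1,0),f(0,1),f(1,1))
replace slot 1: 2·(1+11) − 5 = 19 → (19,1,11)
replace slot 2: 2·(19+11) − 1 = 59 → (19,59,11)
replace slot 1: 2·(59+11) − 19 = 121 → (121,59,11)

121,59,11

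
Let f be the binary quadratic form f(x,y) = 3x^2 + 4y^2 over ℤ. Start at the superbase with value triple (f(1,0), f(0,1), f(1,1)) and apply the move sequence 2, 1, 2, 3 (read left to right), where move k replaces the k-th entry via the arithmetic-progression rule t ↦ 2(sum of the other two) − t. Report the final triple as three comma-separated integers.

start (3,4,7) = (f(1,0),f(0,1),f(1,1))
replace slot 2: 2·(3+7) − 4 = 16 → (3,16,7)
replace slot 1: 2·(16+7) − 3 = 43 → (43,16,7)
replace slot 2: 2·(43+7) − 16 = 84 → (43,84,7)
replace slot 3: 2·(43+84) − 7 = 247 → (43,84,247)

43,84,247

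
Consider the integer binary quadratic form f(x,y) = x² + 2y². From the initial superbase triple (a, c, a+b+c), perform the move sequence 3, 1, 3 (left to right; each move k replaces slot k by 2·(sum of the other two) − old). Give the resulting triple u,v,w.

start (1,2,3) = (f(1,0),f(0,1),f(1,1))
replace slot 3: 2·(1+2) − 3 = 3 → (1,2,3)
replace slot 1: 2·(2+3) − 1 = 9 → (9,2,3)
replace slot 3: 2·(9+2) − 3 = 19 → (9,2,19)

9,2,19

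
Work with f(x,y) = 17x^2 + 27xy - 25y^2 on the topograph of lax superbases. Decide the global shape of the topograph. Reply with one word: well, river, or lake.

D = b²−4ac = 27² − 4·17·(-25) = 2429
D > 0 non-square ⇒ indefinite ⇒ periodic river

river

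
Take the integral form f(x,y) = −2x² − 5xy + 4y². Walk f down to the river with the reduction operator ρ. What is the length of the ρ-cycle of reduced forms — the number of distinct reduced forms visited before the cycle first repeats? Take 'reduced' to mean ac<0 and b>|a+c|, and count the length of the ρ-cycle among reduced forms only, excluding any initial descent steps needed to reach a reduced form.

D = 57, ⌊√D⌋ = 7
descent: ρ → (4,5,-2)  [lands on river]
river: ρ → (-2,7,1)
river: ρ → (1,7,-2)
river: ρ → (-2,5,4)
river: ρ → (4,3,-3)
river: ρ → (-3,3,4)
ρ-cycle length = 6 (tail of 1 descent step not counted)

6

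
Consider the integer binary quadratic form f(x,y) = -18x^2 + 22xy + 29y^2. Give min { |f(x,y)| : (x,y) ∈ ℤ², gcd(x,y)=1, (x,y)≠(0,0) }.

river: ρ → (29,36,-11)
river: ρ → (-11,30,38)
river: ρ → (38,46,-3)
river: ρ → (-3,50,6)
river: ρ → (6,46,-19)
river: ρ → (-19,30,22)
river: ρ → (22,14,-27)
river: ρ → (-27,40,9)
river: ρ → (9,50,-2)
river: ρ → (-2,50,9)
river: ρ → (9,40,-27)
river: ρ → (-27,14,22)
river: ρ → (22,30,-19)
river: ρ → (-19,46,6)
river: ρ → (6,50,-3)
river: ρ → (-3,46,38)
river: ρ → (38,30,-11)
river: ρ → (-11,36,29)
river: ρ → (29,22,-18)
river: ρ → (-18,50,1)
river: ρ → (1,50,-18)
river: ρ → (-18,22,29)
closes: descent 0, river 22
min |a| on river = 1

1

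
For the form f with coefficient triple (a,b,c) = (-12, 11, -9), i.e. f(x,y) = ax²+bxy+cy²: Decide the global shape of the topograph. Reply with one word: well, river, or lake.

D = b²−4ac = 11² − 4·(-12)·(-9) = -311
D < 0 ⇒ definite ⇒ every region one sign ⇒ single well

well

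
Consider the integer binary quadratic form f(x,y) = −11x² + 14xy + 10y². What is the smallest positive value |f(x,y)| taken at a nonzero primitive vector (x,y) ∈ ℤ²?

river: ρ → (10,6,-15)
river: ρ → (-15,24,1)
river: ρ → (1,24,-15)
river: ρ → (-15,6,10)
river: ρ → (10,14,-11)
river: ρ → (-11,8,13)
river: ρ → (13,18,-6)
river: ρ → (-6,18,13)
river: ρ → (13,8,-11)
river: ρ → (-11,14,10)
closes: descent 0, river 10
min |a| on river = 1

1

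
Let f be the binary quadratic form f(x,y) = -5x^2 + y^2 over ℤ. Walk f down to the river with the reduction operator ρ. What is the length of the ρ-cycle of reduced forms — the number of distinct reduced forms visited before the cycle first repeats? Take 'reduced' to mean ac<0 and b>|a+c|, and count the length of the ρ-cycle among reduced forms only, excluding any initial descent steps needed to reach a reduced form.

D = 20, ⌊√D⌋ = 4
descent: ρ → (1,4,-1)  [lands on river]
river: ρ → (-1,4,1)
ρ-cycle length = 2 (tail of 1 descent step not counted)

2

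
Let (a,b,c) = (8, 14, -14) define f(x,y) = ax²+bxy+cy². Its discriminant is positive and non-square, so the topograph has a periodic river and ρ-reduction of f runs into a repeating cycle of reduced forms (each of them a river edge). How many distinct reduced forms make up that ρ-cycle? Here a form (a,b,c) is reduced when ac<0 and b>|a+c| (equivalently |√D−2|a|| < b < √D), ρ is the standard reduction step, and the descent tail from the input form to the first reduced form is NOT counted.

D = 644, ⌊√D⌋ = 25
river: ρ → (-14,14,8)
river: ρ → (8,18,-10)
river: ρ → (-10,22,4)
river: ρ → (4,18,-20)
river: ρ → (-20,22,2)
river: ρ → (2,22,-20)
river: ρ → (-20,18,4)
river: ρ → (4,22,-10)
river: ρ → (-10,18,8)
river: ρ → (8,14,-14)
ρ-cycle length = 10 (tail of 0 descent steps not counted)

10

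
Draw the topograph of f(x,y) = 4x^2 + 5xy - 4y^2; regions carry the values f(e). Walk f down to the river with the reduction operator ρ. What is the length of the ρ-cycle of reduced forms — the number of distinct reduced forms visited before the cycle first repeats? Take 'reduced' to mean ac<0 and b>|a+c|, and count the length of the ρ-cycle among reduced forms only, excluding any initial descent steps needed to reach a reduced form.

D = 89, ⌊√D⌋ = 9
river: ρ → (-4,3,5)
river: ρ → (5,7,-2)
river: ρ → (-2,9,1)
river: ρ → (1,9,-2)
river: ρ → (-2,7,5)
river: ρ → (5,3,-4)
river: ρ → (-4,5,4)
river: ρ → (4,3,-5)
river: ρ → (-5,7,2)
river: ρ → (2,9,-1)
river: ρ → (-1,9,2)
river: ρ → (2,7,-5)
river: ρ → (-5,3,4)
river: ρ → (4,5,-4)
ρ-cycle length = 14 (tail of 0 descent steps not counted)

14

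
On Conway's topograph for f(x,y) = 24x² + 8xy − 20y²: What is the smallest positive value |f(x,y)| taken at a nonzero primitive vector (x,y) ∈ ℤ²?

river: ρ → (-20,32,12)
river: ρ → (12,40,-8)
river: ρ → (-8,40,12)
river: ρ → (12,32,-20)
river: ρ → (-20,8,24)
river: ρ → (24,40,-4)
river: ρ → (-4,40,24)
river: ρ → (24,8,-20)
closes: descent 0, river 8
min |a| on river = 4

4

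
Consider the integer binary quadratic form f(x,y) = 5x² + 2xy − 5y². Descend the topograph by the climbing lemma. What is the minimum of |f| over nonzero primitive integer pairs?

river: ρ → (-5,8,2)
river: ρ → (2,8,-5)
river: ρ → (-5,2,5)
river: ρ → (5,8,-2)
river: ρ → (-2,8,5)
river: ρ → (5,2,-5)
closes: descent 0, river 6
min |a| on river = 2

2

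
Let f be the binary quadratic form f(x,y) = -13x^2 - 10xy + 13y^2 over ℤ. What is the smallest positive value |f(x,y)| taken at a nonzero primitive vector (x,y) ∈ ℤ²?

descent: ρ → (13,10,-13)  [lands on river]
river: ρ → (-13,16,10)
river: ρ → (10,24,-5)
river: ρ → (-5,26,5)
river: ρ → (5,24,-10)
river: ρ → (-10,16,13)
closes: descent 1, river 6
min |a| on river = 5

5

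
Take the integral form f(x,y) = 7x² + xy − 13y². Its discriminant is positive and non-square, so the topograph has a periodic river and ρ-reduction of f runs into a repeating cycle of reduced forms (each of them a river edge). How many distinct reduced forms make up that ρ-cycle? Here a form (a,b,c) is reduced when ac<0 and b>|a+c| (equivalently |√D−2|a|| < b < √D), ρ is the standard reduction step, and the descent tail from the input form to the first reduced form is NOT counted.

D = 365, ⌊√D⌋ = 19
descent: ρ → (-13,-1,7)
descent: ρ → (7,15,-5)  [lands on river]
river: ρ → (-5,15,7)
river: ρ → (7,13,-7)
river: ρ → (-7,15,5)
river: ρ → (5,15,-7)
river: ρ → (-7,13,7)
ρ-cycle length = 6 (tail of 2 descent steps not counted)

6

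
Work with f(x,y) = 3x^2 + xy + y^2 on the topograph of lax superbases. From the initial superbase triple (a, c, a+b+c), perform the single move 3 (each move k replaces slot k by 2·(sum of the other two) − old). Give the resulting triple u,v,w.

start (3,1,5) = (f(1,0),f(0,1),f(1,1))
replace slot 3: 2·(3+1) − 5 = 3 → (3,1,3)

3,1,3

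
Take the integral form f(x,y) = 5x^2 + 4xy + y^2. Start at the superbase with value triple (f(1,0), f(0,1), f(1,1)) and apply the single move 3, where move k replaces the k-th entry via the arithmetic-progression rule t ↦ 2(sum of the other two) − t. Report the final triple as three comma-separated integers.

start (5,1,10) = (f(1,0),f(0,1),f(1,1))
replace slot 3: 2·(5+1) − 10 = 2 → (5,1,2)

5,1,2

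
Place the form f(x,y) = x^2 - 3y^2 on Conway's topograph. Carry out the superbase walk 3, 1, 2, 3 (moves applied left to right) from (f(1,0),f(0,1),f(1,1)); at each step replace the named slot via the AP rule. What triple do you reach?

start (1,-3,-2) = (f(1,0),f(0,1),f(1,1))
replace slot 3: 2·(1+(-3)) − (-2) = -2 → (1,-3,-2)
replace slot 1: 2·((-3)+(-2)) − 1 = -11 → (-11,-3,-2)
replace slot 2: 2·((-11)+(-2)) − (-3) = -23 → (-11,-23,-2)
replace slot 3: 2·((-11)+(-23)) − (-2) = -66 → (-11,-23,-66)

-11,-23,-66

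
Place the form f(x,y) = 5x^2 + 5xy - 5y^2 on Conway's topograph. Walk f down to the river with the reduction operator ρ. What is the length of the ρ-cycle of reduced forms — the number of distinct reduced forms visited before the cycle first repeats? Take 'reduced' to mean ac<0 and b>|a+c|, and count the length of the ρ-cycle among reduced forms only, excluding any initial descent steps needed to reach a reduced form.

D = 125, ⌊√D⌋ = 11
river: ρ → (-5,5,5)
river: ρ → (5,5,-5)
ρ-cycle length = 2 (tail of 0 descent steps not counted)

2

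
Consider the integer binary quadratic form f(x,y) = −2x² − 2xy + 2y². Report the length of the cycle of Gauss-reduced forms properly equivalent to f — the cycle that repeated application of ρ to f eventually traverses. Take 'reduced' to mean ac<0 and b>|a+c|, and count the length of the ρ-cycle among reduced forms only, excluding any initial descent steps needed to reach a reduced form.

D = 20, ⌊√D⌋ = 4
descent: ρ → (2,2,-2)  [lands on river]
river: ρ → (-2,2,2)
ρ-cycle length = 2 (tail of 1 descent step not counted)

2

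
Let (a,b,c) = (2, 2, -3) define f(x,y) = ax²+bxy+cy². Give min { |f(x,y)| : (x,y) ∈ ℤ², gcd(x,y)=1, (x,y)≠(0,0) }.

river: ρ → (-3,4,1)
river: ρ → (1,4,-3)
river: ρ → (-3,2,2)
river: ρ → (2,2,-3)
closes: descent 0, river 4
min |a| on river = 1

1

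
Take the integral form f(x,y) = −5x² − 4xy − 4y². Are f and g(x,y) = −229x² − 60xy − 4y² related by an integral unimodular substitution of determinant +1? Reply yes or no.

D₁ = -64, D₂ = -64
f is negative-definite; reduce −f:
−f: flip: (5,4,4)→(4,-4,5)
−f: translate: b→4 (≡-4 mod 8), so (4,-4,5)→(4,4,5)
−f: reduced (well bottom): (4,4,5) with a≤c, −a<b≤a
flip sign back: reduced form of f is (-4,-4,-5)
g is negative-definite; reduce −g:
−g: flip: (229,60,4)→(4,-60,229)
−g: translate: b→4 (≡-60 mod 8), so (4,-60,229)→(4,4,5)
−g: reduced (well bottom): (4,4,5) with a≤c, −a<b≤a
flip sign back: reduced form of g is (-4,-4,-5)
reduced forms (-4, -4, -5) vs (-4, -4, -5) ⇒ equivalent

yes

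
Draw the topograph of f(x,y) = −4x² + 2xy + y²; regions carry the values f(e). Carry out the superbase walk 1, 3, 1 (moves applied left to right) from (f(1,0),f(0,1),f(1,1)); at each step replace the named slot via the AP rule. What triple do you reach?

start (-4,1,-1) = (f(1,0),f(0,1),f(1,1))
replace slot 1: 2·(1+(-1)) − (-4) = 4 → (4,1,-1)
replace slot 3: 2·(4+1) − (-1) = 11 → (4,1,11)
replace slot 1: 2·(1+11) − 4 = 20 → (20,1,11)

20,1,11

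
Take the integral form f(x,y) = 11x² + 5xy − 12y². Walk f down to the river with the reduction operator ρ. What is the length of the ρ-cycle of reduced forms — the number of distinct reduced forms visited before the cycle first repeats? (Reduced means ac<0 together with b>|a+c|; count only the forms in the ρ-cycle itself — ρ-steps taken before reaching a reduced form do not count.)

D = 553, ⌊√D⌋ = 23
river: ρ → (-12,19,4)
river: ρ → (4,21,-7)
river: ρ → (-7,21,4)
river: ρ → (4,19,-12)
river: ρ → (-12,5,11)
river: ρ → (11,17,-6)
river: ρ → (-6,19,8)
river: ρ → (8,13,-12)
river: ρ → (-12,11,9)
river: ρ → (9,7,-14)
river: ρ → (-14,21,2)
river: ρ → (2,23,-3)
river: ρ → (-3,19,16)
river: ρ → (16,13,-6)
river: ρ → (-6,23,1)
river: ρ → (1,23,-6)
river: ρ → (-6,13,16)
river: ρ → (16,19,-3)
river: ρ → (-3,23,2)
river: ρ → (2,21,-14)
river: ρ → (-14,7,9)
river: ρ → (9,11,-12)
river: ρ → (-12,13,8)
river: ρ → (8,19,-6)
river: ρ → (-6,17,11)
river: ρ → (11,5,-12)
ρ-cycle length = 26 (tail of 0 descent steps not counted)

26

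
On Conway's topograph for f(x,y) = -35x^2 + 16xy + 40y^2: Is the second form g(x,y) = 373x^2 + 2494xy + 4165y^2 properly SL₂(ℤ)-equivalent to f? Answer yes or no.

D₁ = 5856, D₂ = 5856
river cycle of f (length 16): (40, 64, -11), (-11, 68, 28), (28, 44, -35), (-35, 26, 37), (37, 48, -24), (-24, 48, 37), (37, 26, -35), (-35, 44, 28), (28, 68, -11), (-11, 64, 40), … (6 more)
river cycle of g (length 16): (40, 64, -11), (-11, 68, 28), (28, 44, -35), (-35, 26, 37), (37, 48, -24), (-24, 48, 37), (37, 26, -35), (-35, 44, 28), (28, 68, -11), (-11, 64, 40), … (6 more)
cycles coincide ⇒ equivalent

yes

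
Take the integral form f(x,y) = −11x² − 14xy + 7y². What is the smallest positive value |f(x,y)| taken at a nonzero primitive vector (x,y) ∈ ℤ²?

descent: ρ → (7,14,-11)  [lands on river]
river: ρ → (-11,8,10)
river: ρ → (10,12,-9)
river: ρ → (-9,6,13)
river: ρ → (13,20,-2)
river: ρ → (-2,20,13)
river: ρ → (13,6,-9)
river: ρ → (-9,12,10)
river: ρ → (10,8,-11)
river: ρ → (-11,14,7)
closes: descent 1, river 10
min |a| on river = 2

2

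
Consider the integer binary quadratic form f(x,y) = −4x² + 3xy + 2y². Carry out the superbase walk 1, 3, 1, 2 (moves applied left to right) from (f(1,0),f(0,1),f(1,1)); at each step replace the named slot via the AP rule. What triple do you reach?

start (-4,2,1) = (f(1,0),f(0,1),f(1,1))
replace slot 1: 2·(2+1) − (-4) = 10 → (10,2,1)
replace slot 3: 2·(10+2) − 1 = 23 → (10,2,23)
replace slot 1: 2·(2+23) − 10 = 40 → (40,2,23)
replace slot 2: 2·(40+23) − 2 = 124 → (40,124,23)

40,124,23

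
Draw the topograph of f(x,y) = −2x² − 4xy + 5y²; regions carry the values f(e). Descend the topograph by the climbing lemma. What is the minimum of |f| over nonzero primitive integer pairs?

descent: ρ → (5,4,-2)  [lands on river]
river: ρ → (-2,4,5)
river: ρ → (5,6,-1)
river: ρ → (-1,6,5)
closes: descent 1, river 4
min |a| on river = 1

1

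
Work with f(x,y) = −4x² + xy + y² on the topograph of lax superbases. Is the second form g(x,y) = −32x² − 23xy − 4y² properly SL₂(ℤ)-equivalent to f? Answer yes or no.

D₁ = 17, D₂ = 17
river cycle of f (length 6): (1, 3, -2), (-2, 1, 2), (2, 3, -1), (-1, 3, 2), (2, 1, -2), (-2, 3, 1)
river cycle of g (length 6): (1, 3, -2), (-2, 1, 2), (2, 3, -1), (-1, 3, 2), (2, 1, -2), (-2, 3, 1)
cycles coincide ⇒ equivalent

yes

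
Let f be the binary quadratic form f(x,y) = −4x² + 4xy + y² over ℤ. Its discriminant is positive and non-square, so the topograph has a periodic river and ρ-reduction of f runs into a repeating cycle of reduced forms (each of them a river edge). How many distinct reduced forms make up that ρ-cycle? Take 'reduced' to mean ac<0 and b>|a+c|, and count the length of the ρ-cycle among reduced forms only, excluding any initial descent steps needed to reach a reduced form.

D = 32, ⌊√D⌋ = 5
river: ρ → (1,4,-4)
river: ρ → (-4,4,1)
ρ-cycle length = 2 (tail of 0 descent steps not counted)

2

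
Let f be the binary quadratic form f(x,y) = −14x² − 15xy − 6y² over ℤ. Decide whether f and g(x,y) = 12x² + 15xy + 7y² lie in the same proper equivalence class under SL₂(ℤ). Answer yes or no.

D₁ = -111, D₂ = -111
f is negative-definite; reduce −f:
−f: translate: b→-13 (≡15 mod 28), so (14,15,6)→(14,-13,5)
−f: flip: (14,-13,5)→(5,13,14)
−f: translate: b→3 (≡13 mod 10), so (5,13,14)→(5,3,6)
−f: reduced (well bottom): (5,3,6) with a≤c, −a<b≤a
flip sign back: reduced form of f is (-5,-3,-6)
g: translate: b→-9 (≡15 mod 24), so (12,15,7)→(12,-9,4)
g: flip: (12,-9,4)→(4,9,12)
g: translate: b→1 (≡9 mod 8), so (4,9,12)→(4,1,7)
g: reduced (well bottom): (4,1,7) with a≤c, −a<b≤a
reduced forms (-5, -3, -6) vs (4, 1, 7) ⇒ inequivalent

no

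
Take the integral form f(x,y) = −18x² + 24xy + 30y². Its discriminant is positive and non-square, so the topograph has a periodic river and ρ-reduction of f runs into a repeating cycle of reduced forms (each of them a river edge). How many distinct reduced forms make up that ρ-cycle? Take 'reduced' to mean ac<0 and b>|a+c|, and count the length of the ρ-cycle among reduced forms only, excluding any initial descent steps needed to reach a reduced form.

D = 2736, ⌊√D⌋ = 52
river: ρ → (30,36,-12)
river: ρ → (-12,36,30)
river: ρ → (30,24,-18)
river: ρ → (-18,48,6)
river: ρ → (6,48,-18)
river: ρ → (-18,24,30)
ρ-cycle length = 6 (tail of 0 descent steps not counted)

6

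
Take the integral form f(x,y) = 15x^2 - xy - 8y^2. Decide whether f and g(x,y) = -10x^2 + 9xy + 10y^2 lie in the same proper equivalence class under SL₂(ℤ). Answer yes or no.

D₁ = 481, D₂ = 481
river cycle of f (length 26): (-8, 17, 6), (6, 19, -5), (-5, 21, 2), (2, 19, -15), (-15, 11, 6), (6, 13, -13), (-13, 13, 6), (6, 11, -15), (-15, 19, 2), (2, 21, -5), … (16 more)
river cycle of g (length 30): (10, 11, -9), (-9, 7, 12), (12, 17, -4), (-4, 15, 16), (16, 17, -3), (-3, 19, 10), (10, 21, -1), (-1, 21, 10), (10, 19, -3), (-3, 17, 16), … (20 more)
cycles differ ⇒ inequivalent

no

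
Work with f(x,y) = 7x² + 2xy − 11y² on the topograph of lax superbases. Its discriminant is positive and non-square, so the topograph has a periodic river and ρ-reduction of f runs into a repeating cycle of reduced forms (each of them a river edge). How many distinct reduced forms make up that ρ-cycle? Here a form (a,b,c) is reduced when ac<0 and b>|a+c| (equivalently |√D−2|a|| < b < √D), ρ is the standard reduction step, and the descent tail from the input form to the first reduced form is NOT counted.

D = 312, ⌊√D⌋ = 17
descent: ρ → (-11,-2,7)
descent: ρ → (7,16,-2)  [lands on river]
river: ρ → (-2,16,7)
river: ρ → (7,12,-6)
river: ρ → (-6,12,7)
ρ-cycle length = 4 (tail of 2 descent steps not counted)

4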